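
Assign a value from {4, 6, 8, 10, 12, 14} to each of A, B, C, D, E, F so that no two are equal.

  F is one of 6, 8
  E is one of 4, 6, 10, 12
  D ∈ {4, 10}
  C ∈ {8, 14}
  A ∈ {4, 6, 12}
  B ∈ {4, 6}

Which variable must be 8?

The 6 variables together cover exactly {4, 6, 8, 10, 12, 14} — 6 values for 6 variables — and 14 appears only in C's list, so C = 14.
The 5 still-open variables draw from only 5 values {4, 6, 8, 10, 12}, so each is used; only F can be 8, hence F = 8.

F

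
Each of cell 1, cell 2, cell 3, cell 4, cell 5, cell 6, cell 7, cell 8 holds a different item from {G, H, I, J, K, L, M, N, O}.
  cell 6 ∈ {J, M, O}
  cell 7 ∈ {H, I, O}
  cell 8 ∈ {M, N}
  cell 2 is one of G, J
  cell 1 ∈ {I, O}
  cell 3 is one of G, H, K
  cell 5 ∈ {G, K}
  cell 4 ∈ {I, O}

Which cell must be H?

cell 7

The 8 variables together cover exactly {G, H, I, J, K, M, N, O} — 8 values for 8 variables — and N appears only in cell 8's list, so cell 8 = N.
The 7 still-open variables draw from only 7 values {G, H, I, J, K, M, O}, so each is used; only cell 6 can be M, hence cell 6 = M.
The 6 still-open variables draw from only 6 values {G, H, I, J, K, O}, so each is used; only cell 2 can be J, hence cell 2 = J.
cell 1 and cell 4 between them cover only {I, O} — a naked pair. Remove those values from cell 7.
So H goes to cell 7.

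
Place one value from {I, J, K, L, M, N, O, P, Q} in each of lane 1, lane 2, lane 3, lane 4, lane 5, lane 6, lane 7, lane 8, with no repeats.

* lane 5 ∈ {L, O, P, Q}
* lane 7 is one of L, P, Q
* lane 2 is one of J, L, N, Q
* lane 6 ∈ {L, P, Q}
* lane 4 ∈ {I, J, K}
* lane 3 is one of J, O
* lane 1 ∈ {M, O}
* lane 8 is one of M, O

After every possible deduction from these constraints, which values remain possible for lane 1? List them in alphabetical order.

The 2 variables lane 1 and lane 8 are confined to {M, O}, which locks those values in; drop them from lane 3, lane 5.
lane 3 has just one choice, so lane 3 = J. So lane 2, lane 4 can't be J.
The 3 variables lane 5, lane 6, lane 7 are confined to {L, P, Q}, which locks those values in; drop them from lane 2.
lane 2's domain is down to {N}, so lane 2 = N.
No further eliminations apply; lane 1 can still be any of M, O.

M, O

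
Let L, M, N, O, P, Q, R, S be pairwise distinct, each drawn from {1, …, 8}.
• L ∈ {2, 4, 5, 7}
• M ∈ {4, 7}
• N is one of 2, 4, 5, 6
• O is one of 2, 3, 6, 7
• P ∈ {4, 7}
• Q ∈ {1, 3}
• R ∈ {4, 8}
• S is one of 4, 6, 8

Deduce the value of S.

6

Among the 8 variables, 1 fits only Q (and all 8 values in {1, 2, 3, 4, 5, 6, 7, 8} must be used), so Q = 1.
Among the 7 still-open variables, 3 fits only O (and all 7 values in {2, 3, 4, 5, 6, 7, 8} must be used), so O = 3.
M and P between them cover only {4, 7} — a naked pair. Remove those values from L, N, R, S.
R must be 8 (only option left). Strike 8 from S.
So S = 6.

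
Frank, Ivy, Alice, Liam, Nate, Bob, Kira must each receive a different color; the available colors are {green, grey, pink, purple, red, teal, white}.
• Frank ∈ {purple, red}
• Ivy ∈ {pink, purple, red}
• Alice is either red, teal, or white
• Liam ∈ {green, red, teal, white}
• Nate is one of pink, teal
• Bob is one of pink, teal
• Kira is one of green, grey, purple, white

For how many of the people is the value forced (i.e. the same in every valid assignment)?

3

Among the 7 variables, grey fits only Kira (and all 7 values in {green, grey, pink, purple, red, teal, white} must be used), so Kira = grey.
The 6 still-open variables draw from only 6 values {green, pink, purple, red, teal, white}, so each is used; only Liam can be green, hence Liam = green.
Among the 5 still-open variables, white fits only Alice (and all 5 values in {pink, purple, red, teal, white} must be used), so Alice = white.
Nate and Bob between them cover only {pink, teal} — a naked pair. Remove those values from Ivy.
Determined: Alice=white, Liam=green, Kira=grey. The other people each still have more than one consistent value. That makes 3.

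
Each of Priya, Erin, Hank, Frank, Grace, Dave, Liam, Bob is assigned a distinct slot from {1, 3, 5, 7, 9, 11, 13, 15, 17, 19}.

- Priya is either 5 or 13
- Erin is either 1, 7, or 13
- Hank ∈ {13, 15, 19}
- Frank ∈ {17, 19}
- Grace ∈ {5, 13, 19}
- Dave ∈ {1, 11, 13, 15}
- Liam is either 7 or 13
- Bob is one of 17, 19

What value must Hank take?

15

The 8 variables draw from only 8 values {1, 5, 7, 11, 13, 15, 17, 19}, so each is used; only Dave can be 11, hence Dave = 11.
The 7 still-open variables draw from only 7 values {1, 5, 7, 13, 15, 17, 19}, so each is used; only Erin can be 1, hence Erin = 1.
The 6 still-open variables together cover exactly {5, 7, 13, 15, 17, 19} — 6 values for 6 variables — and 7 appears only in Liam's list, so Liam = 7.
Among the 5 still-open variables, 15 fits only Hank (and all 5 values in {5, 13, 15, 17, 19} must be used), so Hank = 15.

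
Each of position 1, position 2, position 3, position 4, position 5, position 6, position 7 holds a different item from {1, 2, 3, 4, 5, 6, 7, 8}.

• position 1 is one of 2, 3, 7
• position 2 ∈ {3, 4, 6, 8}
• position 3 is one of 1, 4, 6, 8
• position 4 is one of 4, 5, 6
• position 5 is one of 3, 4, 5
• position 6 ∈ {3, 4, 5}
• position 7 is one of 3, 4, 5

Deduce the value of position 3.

position 5, position 6, position 7 share exactly the 3 values {3, 4, 5}; by pigeonhole those values go to them, so strike 3, 4, 5 from position 1, position 2, position 3, position 4.
position 4 has just one choice, so position 4 = 6. So position 2, position 3 can't be 6.
That leaves position 2 = 8. Strike 8 from position 3.
So position 3 = 1.

1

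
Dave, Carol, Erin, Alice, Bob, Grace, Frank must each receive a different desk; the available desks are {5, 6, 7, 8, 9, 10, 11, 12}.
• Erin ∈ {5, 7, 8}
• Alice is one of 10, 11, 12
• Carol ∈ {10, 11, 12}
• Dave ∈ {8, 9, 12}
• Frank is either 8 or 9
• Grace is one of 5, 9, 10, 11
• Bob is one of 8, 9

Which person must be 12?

The 7 variables draw from only 7 values {5, 7, 8, 9, 10, 11, 12}, so each is used; only Erin can be 7, hence Erin = 7.
Among the 6 still-open variables, 5 fits only Grace (and all 6 values in {5, 8, 9, 10, 11, 12} must be used), so Grace = 5.
Bob and Frank between them cover only {8, 9} — a naked pair. Remove those values from Dave.
So 12 goes to Dave.

Dave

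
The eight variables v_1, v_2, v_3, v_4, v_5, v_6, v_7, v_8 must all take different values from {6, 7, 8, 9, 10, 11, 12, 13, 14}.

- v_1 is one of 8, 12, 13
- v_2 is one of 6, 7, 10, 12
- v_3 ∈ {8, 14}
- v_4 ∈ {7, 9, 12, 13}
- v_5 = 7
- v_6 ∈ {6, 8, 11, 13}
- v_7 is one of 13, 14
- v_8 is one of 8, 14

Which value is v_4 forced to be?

v_5's domain is down to {7}, so v_5 = 7. Strike 7 from v_2, v_4.
v_3 and v_8 share exactly the 2 values {8, 14}; by pigeonhole those values go to them, so strike 8, 14 from v_1, v_6, v_7.
v_7's domain is down to {13}, so v_7 = 13. So v_1, v_4, v_6 can't be 13.
That leaves v_1 = 12. Remove 12 from v_2, v_4.
So v_4 = 9.

9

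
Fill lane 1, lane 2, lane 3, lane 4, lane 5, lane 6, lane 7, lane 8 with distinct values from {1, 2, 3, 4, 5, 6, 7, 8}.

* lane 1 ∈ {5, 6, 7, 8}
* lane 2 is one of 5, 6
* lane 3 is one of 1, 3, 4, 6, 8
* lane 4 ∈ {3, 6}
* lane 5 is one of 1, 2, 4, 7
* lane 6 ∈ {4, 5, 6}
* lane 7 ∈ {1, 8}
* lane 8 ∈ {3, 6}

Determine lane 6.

The 8 variables together cover exactly {1, 2, 3, 4, 5, 6, 7, 8} — 8 values for 8 variables — and 2 appears only in lane 5's list, so lane 5 = 2.
The 7 still-open variables draw from only 7 values {1, 3, 4, 5, 6, 7, 8}, so each is used; only lane 1 can be 7, hence lane 1 = 7.
lane 4 and lane 8 between them cover only {3, 6} — a naked pair. Remove those values from lane 2, lane 3, lane 6.
lane 2's domain is down to {5}, so lane 2 = 5. So lane 6 can't be 5.
So lane 6 = 4.

4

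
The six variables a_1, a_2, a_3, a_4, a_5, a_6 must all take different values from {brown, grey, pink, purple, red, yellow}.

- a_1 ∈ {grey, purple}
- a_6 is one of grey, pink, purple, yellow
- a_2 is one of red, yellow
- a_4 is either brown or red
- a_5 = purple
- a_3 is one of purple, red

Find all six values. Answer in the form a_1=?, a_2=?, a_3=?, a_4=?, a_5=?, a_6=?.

a_1=grey, a_2=yellow, a_3=red, a_4=brown, a_5=purple, a_6=pink

a_5 must be purple (only option left). So a_1, a_3, a_6 can't be purple.
a_1 must be grey (only option left). Strike grey from a_6.
That leaves a_3 = red. Eliminate red elsewhere: a_2, a_4.
a_4 must be brown (only option left).
a_2 has just one choice, so a_2 = yellow. Remove yellow from a_6.
a_6 must be pink (only option left).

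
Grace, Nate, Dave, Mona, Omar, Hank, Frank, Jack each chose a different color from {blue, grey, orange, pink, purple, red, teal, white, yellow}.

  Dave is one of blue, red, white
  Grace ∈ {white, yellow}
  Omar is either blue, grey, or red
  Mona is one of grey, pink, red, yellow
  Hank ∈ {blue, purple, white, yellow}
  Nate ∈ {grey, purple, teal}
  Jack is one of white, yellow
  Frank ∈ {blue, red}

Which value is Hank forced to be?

The 8 variables together cover exactly {blue, grey, pink, purple, red, teal, white, yellow} — 8 values for 8 variables — and pink appears only in Mona's list, so Mona = pink.
Among the 7 still-open variables, teal fits only Nate (and all 7 values in {blue, grey, purple, red, teal, white, yellow} must be used), so Nate = teal.
The 6 still-open variables draw from only 6 values {blue, grey, purple, red, white, yellow}, so each is used; only Omar can be grey, hence Omar = grey.
Among the 5 still-open variables, purple fits only Hank (and all 5 values in {blue, purple, red, white, yellow} must be used), so Hank = purple.

purple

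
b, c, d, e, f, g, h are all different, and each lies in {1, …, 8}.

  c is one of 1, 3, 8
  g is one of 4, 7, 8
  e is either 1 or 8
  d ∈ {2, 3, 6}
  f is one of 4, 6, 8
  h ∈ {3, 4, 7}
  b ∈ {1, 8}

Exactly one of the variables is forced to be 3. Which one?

c

Among the 7 variables, 2 fits only d (and all 7 values in {1, 2, 3, 4, 6, 7, 8} must be used), so d = 2.
Among the 6 still-open variables, 6 fits only f (and all 6 values in {1, 3, 4, 6, 7, 8} must be used), so f = 6.
b and e share exactly the 2 values {1, 8}; by pigeonhole those values go to them, so strike 1, 8 from c, g.
So 3 goes to c.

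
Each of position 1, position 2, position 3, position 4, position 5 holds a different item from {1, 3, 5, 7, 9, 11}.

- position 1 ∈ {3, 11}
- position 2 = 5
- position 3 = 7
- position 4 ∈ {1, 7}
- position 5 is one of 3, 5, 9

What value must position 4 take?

position 2's domain is down to {5}, so position 2 = 5. Eliminate 5 elsewhere: position 5.
position 3 has just one choice, so position 3 = 7. Remove 7 from position 4.
So position 4 = 1.

1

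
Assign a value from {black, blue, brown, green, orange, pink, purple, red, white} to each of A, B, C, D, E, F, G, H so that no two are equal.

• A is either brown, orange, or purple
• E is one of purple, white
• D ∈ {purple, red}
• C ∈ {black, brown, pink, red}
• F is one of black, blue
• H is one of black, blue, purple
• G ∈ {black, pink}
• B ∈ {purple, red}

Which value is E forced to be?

white

The 8 variables together cover exactly {black, blue, brown, orange, pink, purple, red, white} — 8 values for 8 variables — and orange appears only in A's list, so A = orange.
The 7 still-open variables together cover exactly {black, blue, brown, pink, purple, red, white} — 7 values for 7 variables — and brown appears only in C's list, so C = brown.
Among the 6 still-open variables, pink fits only G (and all 6 values in {black, blue, pink, purple, red, white} must be used), so G = pink.
The 5 still-open variables draw from only 5 values {black, blue, purple, red, white}, so each is used; only E can be white, hence E = white.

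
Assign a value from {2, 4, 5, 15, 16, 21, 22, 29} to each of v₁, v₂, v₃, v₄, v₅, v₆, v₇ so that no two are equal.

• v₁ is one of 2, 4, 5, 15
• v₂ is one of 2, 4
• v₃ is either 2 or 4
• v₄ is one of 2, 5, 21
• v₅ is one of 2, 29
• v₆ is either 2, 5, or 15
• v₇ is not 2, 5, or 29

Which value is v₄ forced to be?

21

v₂ and v₃ between them cover only {2, 4} — a naked pair. Remove those values from v₁, v₄, v₅, v₆, v₇.
v₅ has just one choice, so v₅ = 29.
The 2 variables v₁ and v₆ are confined to {5, 15}, which locks those values in; drop them from v₄, v₇.
So v₄ = 21.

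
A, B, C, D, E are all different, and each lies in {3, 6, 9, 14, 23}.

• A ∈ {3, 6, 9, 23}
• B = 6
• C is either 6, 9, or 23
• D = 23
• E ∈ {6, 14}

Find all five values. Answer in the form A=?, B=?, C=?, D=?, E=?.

B's domain is down to {6}, so B = 6. Eliminate 6 elsewhere: A, C, E.
D must be 23 (only option left). So A, C can't be 23.
E's domain is down to {14}, so E = 14.
C's domain is down to {9}, so C = 9. Strike 9 from A.
A's domain is down to {3}, so A = 3.

A=3, B=6, C=9, D=23, E=14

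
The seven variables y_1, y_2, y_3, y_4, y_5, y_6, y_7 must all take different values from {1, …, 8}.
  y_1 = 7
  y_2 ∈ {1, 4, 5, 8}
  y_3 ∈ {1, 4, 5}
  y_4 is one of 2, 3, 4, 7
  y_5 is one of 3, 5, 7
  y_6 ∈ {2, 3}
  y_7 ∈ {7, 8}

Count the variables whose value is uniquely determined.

y_1 must be 7 (only option left). So y_4, y_5, y_7 can't be 7.
That leaves y_7 = 8. So y_2 can't be 8.
Determined: y_1=7, y_7=8. The other variables each still have more than one consistent value. That makes 2.

2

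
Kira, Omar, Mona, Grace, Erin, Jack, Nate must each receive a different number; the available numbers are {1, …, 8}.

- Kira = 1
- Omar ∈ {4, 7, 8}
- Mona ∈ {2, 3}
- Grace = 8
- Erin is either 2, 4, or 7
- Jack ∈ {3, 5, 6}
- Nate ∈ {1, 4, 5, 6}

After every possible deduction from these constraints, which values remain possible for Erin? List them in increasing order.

2, 4, 7

Kira must be 1 (only option left). Eliminate 1 elsewhere: Nate.
Grace has just one choice, so Grace = 8. Eliminate 8 elsewhere: Omar.
No further eliminations apply; Erin can still be any of 2, 4, 7.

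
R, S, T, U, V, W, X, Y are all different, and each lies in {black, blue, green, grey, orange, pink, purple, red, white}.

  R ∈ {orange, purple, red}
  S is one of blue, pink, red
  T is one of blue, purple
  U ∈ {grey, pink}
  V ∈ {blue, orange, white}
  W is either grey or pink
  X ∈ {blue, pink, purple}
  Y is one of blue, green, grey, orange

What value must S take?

Among the 8 variables, green fits only Y (and all 8 values in {blue, green, grey, orange, pink, purple, red, white} must be used), so Y = green.
The 7 still-open variables draw from only 7 values {blue, grey, orange, pink, purple, red, white}, so each is used; only V can be white, hence V = white.
The 6 still-open variables draw from only 6 values {blue, grey, orange, pink, purple, red}, so each is used; only R can be orange, hence R = orange.
Among the 5 still-open variables, red fits only S (and all 5 values in {blue, grey, pink, purple, red} must be used), so S = red.

red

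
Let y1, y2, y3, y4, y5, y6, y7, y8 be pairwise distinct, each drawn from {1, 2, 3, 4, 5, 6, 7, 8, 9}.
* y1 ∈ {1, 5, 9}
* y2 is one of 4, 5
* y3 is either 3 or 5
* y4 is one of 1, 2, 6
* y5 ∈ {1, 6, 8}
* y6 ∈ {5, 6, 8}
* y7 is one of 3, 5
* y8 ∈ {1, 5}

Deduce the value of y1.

9

The 8 variables draw from only 8 values {1, 2, 3, 4, 5, 6, 8, 9}, so each is used; only y4 can be 2, hence y4 = 2.
The 7 still-open variables together cover exactly {1, 3, 4, 5, 6, 8, 9} — 7 values for 7 variables — and 4 appears only in y2's list, so y2 = 4.
The 6 still-open variables together cover exactly {1, 3, 5, 6, 8, 9} — 6 values for 6 variables — and 9 appears only in y1's list, so y1 = 9.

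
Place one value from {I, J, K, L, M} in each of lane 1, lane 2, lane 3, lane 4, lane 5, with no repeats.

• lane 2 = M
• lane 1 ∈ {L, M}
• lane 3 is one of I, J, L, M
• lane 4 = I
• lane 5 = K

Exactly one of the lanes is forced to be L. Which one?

lane 1

lane 2 must be M (only option left). Strike M from lane 1, lane 3.
So L goes to lane 1.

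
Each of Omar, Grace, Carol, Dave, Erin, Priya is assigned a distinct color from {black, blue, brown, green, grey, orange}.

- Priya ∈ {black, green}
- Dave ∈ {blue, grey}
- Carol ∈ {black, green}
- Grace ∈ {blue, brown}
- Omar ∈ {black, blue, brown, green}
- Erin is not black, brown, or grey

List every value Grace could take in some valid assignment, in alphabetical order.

blue, brown

The 6 variables draw from only 6 values {black, blue, brown, green, grey, orange}, so each is used; only Dave can be grey, hence Dave = grey.
The 5 still-open variables draw from only 5 values {black, blue, brown, green, orange}, so each is used; only Erin can be orange, hence Erin = orange.
Carol and Priya share exactly the 2 values {black, green}; by pigeonhole those values go to them, so strike black, green from Omar.
No further eliminations apply; Grace can still be any of blue, brown.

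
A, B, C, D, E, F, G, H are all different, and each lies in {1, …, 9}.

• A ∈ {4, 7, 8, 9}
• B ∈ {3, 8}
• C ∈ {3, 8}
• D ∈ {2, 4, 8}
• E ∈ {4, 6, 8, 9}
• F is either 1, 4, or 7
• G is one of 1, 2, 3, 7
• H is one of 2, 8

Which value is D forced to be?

4

The 8 variables together cover exactly {1, 2, 3, 4, 6, 7, 8, 9} — 8 values for 8 variables — and 6 appears only in E's list, so E = 6.
The 7 still-open variables together cover exactly {1, 2, 3, 4, 7, 8, 9} — 7 values for 7 variables — and 9 appears only in A's list, so A = 9.
B and C share exactly the 2 values {3, 8}; by pigeonhole those values go to them, so strike 3, 8 from D, G, H.
H must be 2 (only option left). Remove 2 from D, G.
So D = 4.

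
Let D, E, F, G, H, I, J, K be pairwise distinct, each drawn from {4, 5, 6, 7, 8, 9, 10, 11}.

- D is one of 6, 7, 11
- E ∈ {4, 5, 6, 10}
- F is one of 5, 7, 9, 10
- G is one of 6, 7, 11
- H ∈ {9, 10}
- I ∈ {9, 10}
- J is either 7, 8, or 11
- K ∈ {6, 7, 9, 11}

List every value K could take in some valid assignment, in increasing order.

6, 7, 11

Among the 8 variables, 4 fits only E (and all 8 values in {4, 5, 6, 7, 8, 9, 10, 11} must be used), so E = 4.
Among the 7 still-open variables, 5 fits only F (and all 7 values in {5, 6, 7, 8, 9, 10, 11} must be used), so F = 5.
Among the 6 still-open variables, 8 fits only J (and all 6 values in {6, 7, 8, 9, 10, 11} must be used), so J = 8.
H and I share exactly the 2 values {9, 10}; by pigeonhole those values go to them, so strike 9, 10 from K.
No further eliminations apply; K can still be any of 6, 7, 11.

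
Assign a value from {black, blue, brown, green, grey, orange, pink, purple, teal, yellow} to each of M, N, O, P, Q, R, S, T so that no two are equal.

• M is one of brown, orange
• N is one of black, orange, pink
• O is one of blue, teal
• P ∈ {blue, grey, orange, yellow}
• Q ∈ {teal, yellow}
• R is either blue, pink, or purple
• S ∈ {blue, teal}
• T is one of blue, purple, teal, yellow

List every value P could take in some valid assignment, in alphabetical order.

The 2 variables O and S are confined to {blue, teal}, which locks those values in; drop them from P, Q, R, T.
That leaves Q = yellow. Remove yellow from P, T.
That leaves T = purple. Strike purple from R.
R must be pink (only option left). Remove pink from N.
No further eliminations apply; P can still be any of grey, orange.

grey, orange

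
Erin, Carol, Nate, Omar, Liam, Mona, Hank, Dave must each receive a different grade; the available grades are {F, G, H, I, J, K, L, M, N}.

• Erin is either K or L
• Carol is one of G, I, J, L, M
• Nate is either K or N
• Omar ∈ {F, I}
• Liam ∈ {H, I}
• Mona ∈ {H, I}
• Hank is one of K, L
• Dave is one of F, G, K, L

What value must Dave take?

G

Erin and Hank between them cover only {K, L} — a naked pair. Remove those values from Carol, Nate, Dave.
Nate must be N (only option left).
Liam and Mona share exactly the 2 values {H, I}; by pigeonhole those values go to them, so strike H, I from Carol, Omar.
Omar must be F (only option left). Remove F from Dave.
So Dave = G.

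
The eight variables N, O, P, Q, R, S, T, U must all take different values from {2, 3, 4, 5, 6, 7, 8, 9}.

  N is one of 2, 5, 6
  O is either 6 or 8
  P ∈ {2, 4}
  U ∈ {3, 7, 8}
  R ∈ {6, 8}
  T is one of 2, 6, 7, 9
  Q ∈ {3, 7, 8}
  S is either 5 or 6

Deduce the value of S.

The 8 variables together cover exactly {2, 3, 4, 5, 6, 7, 8, 9} — 8 values for 8 variables — and 4 appears only in P's list, so P = 4.
The 7 still-open variables together cover exactly {2, 3, 5, 6, 7, 8, 9} — 7 values for 7 variables — and 9 appears only in T's list, so T = 9.
Among the 6 still-open variables, 2 fits only N (and all 6 values in {2, 3, 5, 6, 7, 8} must be used), so N = 2.
The 5 still-open variables together cover exactly {3, 5, 6, 7, 8} — 5 values for 5 variables — and 5 appears only in S's list, so S = 5.

5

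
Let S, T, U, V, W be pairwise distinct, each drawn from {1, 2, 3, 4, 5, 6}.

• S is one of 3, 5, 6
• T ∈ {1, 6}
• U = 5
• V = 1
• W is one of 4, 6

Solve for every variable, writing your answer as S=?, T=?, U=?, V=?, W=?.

U's domain is down to {5}, so U = 5. So S can't be 5.
That leaves V = 1. Strike 1 from T.
T has just one choice, so T = 6. Eliminate 6 elsewhere: S, W.
W's domain is down to {4}, so W = 4.
S must be 3 (only option left).

S=3, T=6, U=5, V=1, W=4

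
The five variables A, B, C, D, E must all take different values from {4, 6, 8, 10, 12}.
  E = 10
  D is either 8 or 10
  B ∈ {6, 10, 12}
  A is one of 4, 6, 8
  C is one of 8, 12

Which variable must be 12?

C

E has just one choice, so E = 10. So B, D can't be 10.
That leaves D = 8. Remove 8 from A, C.
So 12 goes to C.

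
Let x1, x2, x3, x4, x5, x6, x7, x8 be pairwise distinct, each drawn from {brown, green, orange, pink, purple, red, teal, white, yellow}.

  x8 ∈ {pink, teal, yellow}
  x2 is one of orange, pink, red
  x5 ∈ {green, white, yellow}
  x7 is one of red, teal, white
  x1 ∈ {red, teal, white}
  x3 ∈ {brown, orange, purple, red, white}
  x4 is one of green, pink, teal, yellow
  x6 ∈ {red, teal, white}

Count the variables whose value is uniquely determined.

1

x1, x6, x7 share exactly the 3 values {red, teal, white}; by pigeonhole those values go to them, so strike red, teal, white from x2, x3, x4, x5, x8.
x4, x5, x8 share exactly the 3 values {green, pink, yellow}; by pigeonhole those values go to them, so strike green, pink, yellow from x2.
x2 must be orange (only option left). Eliminate orange elsewhere: x3.
Determined: x2=orange. The other variables each still have more than one consistent value. That makes 1.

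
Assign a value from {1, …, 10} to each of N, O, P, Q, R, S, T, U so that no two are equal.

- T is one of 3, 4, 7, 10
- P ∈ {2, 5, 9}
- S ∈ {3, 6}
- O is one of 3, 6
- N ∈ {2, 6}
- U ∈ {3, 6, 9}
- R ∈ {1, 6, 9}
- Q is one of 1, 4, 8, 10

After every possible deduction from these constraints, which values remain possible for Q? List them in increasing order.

The 2 variables O and S are confined to {3, 6}, which locks those values in; drop them from N, R, T, U.
N has just one choice, so N = 2. Eliminate 2 elsewhere: P.
U must be 9 (only option left). Remove 9 from P, R.
That leaves P = 5.
R has just one choice, so R = 1. So Q can't be 1.
No further eliminations apply; Q can still be any of 4, 8, 10.

4, 8, 10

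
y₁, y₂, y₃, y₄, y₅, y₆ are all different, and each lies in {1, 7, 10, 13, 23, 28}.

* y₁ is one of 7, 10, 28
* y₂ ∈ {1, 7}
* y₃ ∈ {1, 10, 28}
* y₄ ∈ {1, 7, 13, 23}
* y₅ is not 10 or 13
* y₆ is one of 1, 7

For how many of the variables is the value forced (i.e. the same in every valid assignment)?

The 6 variables draw from only 6 values {1, 7, 10, 13, 23, 28}, so each is used; only y₄ can be 13, hence y₄ = 13.
Among the 5 still-open variables, 23 fits only y₅ (and all 5 values in {1, 7, 10, 23, 28} must be used), so y₅ = 23.
The 2 variables y₂ and y₆ are confined to {1, 7}, which locks those values in; drop them from y₁, y₃.
Determined: y₄=13, y₅=23. The other variables each still have more than one consistent value. That makes 2.

2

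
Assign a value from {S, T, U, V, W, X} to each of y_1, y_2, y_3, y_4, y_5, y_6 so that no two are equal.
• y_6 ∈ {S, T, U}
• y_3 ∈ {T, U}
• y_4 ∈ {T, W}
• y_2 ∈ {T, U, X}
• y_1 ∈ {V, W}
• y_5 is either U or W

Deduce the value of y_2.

X

The 6 variables together cover exactly {S, T, U, V, W, X} — 6 values for 6 variables — and S appears only in y_6's list, so y_6 = S.
The 5 still-open variables together cover exactly {T, U, V, W, X} — 5 values for 5 variables — and V appears only in y_1's list, so y_1 = V.
The 4 still-open variables together cover exactly {T, U, W, X} — 4 values for 4 variables — and X appears only in y_2's list, so y_2 = X.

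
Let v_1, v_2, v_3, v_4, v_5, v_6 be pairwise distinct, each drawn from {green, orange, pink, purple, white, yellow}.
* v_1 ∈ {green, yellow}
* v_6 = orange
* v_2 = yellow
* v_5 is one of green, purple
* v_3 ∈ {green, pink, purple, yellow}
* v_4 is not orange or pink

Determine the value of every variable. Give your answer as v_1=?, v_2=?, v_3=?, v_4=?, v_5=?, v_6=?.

v_1=green, v_2=yellow, v_3=pink, v_4=white, v_5=purple, v_6=orange

v_2's domain is down to {yellow}, so v_2 = yellow. Remove yellow from v_1, v_3, v_4.
v_6 has just one choice, so v_6 = orange.
v_1 has just one choice, so v_1 = green. Strike green from v_3, v_4, v_5.
That leaves v_5 = purple. So v_3, v_4 can't be purple.
v_3's domain is down to {pink}, so v_3 = pink.
That leaves v_4 = white.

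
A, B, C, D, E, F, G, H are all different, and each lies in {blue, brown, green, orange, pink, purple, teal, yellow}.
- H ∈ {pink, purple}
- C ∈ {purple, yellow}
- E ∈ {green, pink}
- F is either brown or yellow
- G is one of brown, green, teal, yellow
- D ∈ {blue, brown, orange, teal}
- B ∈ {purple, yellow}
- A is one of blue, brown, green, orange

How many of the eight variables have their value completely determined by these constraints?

B and C between them cover only {purple, yellow} — a naked pair. Remove those values from F, G, H.
F's domain is down to {brown}, so F = brown. So A, D, G can't be brown.
H has just one choice, so H = pink. Strike pink from E.
E's domain is down to {green}, so E = green. So A, G can't be green.
That leaves G = teal. Strike teal from D.
Determined: E=green, F=brown, G=teal, H=pink. The other variables each still have more than one consistent value. That makes 4.

4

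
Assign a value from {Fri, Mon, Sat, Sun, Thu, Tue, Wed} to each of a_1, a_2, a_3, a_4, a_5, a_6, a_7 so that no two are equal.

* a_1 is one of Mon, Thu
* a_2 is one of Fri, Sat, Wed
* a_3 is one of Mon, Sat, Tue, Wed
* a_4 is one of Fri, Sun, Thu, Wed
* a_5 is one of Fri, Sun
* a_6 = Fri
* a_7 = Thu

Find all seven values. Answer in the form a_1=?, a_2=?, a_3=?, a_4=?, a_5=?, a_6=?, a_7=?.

a_6's domain is down to {Fri}, so a_6 = Fri. Strike Fri from a_2, a_4, a_5.
a_7 must be Thu (only option left). So a_1, a_4 can't be Thu.
a_1's domain is down to {Mon}, so a_1 = Mon. Eliminate Mon elsewhere: a_3.
a_5's domain is down to {Sun}, so a_5 = Sun. Strike Sun from a_4.
a_4 must be Wed (only option left). So a_2, a_3 can't be Wed.
That leaves a_2 = Sat. Remove Sat from a_3.
a_3 has just one choice, so a_3 = Tue.

a_1=Mon, a_2=Sat, a_3=Tue, a_4=Wed, a_5=Sun, a_6=Fri, a_7=Thu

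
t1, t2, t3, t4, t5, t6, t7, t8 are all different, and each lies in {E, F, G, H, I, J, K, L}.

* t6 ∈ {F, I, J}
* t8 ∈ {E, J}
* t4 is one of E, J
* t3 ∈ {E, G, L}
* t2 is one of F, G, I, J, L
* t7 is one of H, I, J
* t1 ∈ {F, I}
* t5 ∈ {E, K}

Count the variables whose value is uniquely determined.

2

Among the 8 variables, H fits only t7 (and all 8 values in {E, F, G, H, I, J, K, L} must be used), so t7 = H.
The 7 still-open variables draw from only 7 values {E, F, G, I, J, K, L}, so each is used; only t5 can be K, hence t5 = K.
The 2 variables t4 and t8 are confined to {E, J}, which locks those values in; drop them from t2, t3, t6.
The 2 variables t1 and t6 are confined to {F, I}, which locks those values in; drop them from t2.
Determined: t5=K, t7=H. The other variables each still have more than one consistent value. That makes 2.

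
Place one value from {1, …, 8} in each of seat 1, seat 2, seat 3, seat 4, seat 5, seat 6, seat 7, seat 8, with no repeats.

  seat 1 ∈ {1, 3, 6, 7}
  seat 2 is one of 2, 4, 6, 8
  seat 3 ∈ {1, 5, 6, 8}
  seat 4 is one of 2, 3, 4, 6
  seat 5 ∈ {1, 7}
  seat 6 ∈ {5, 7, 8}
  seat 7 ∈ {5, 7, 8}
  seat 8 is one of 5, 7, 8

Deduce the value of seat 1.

3

seat 6, seat 7, seat 8 between them cover only {5, 7, 8} — a naked triple. Remove those values from seat 1, seat 2, seat 3, seat 5.
That leaves seat 5 = 1. So seat 1, seat 3 can't be 1.
seat 3's domain is down to {6}, so seat 3 = 6. Strike 6 from seat 1, seat 2, seat 4.
So seat 1 = 3.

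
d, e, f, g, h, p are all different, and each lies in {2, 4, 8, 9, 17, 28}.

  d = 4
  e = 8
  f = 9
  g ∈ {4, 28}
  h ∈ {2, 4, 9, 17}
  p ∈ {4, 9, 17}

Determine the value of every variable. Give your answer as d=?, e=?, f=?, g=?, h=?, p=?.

d=4, e=8, f=9, g=28, h=2, p=17

d has just one choice, so d = 4. Eliminate 4 elsewhere: g, h, p.
e must be 8 (only option left).
f has just one choice, so f = 9. Remove 9 from h, p.
g has just one choice, so g = 28.
That leaves p = 17. Remove 17 from h.
h's domain is down to {2}, so h = 2.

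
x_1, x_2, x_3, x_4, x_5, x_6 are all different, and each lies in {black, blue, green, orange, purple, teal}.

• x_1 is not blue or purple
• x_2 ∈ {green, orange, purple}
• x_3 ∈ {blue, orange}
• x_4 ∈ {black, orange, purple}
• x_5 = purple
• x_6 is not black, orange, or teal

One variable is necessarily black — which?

x_5 has just one choice, so x_5 = purple. Eliminate purple elsewhere: x_2, x_4, x_6.
The 5 still-open variables draw from only 5 values {black, blue, green, orange, teal}, so each is used; only x_1 can be teal, hence x_1 = teal.
The 4 still-open variables draw from only 4 values {black, blue, green, orange}, so each is used; only x_4 can be black, hence x_4 = black.

x_4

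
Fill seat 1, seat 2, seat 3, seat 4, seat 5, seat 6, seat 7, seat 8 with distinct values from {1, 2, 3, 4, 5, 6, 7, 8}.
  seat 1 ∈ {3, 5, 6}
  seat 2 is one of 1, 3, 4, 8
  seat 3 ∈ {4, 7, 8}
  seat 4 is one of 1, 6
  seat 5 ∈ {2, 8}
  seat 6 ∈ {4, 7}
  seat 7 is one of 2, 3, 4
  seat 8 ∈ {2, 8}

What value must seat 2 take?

The 8 variables draw from only 8 values {1, 2, 3, 4, 5, 6, 7, 8}, so each is used; only seat 1 can be 5, hence seat 1 = 5.
The 7 still-open variables draw from only 7 values {1, 2, 3, 4, 6, 7, 8}, so each is used; only seat 4 can be 6, hence seat 4 = 6.
The 6 still-open variables together cover exactly {1, 2, 3, 4, 7, 8} — 6 values for 6 variables — and 1 appears only in seat 2's list, so seat 2 = 1.

1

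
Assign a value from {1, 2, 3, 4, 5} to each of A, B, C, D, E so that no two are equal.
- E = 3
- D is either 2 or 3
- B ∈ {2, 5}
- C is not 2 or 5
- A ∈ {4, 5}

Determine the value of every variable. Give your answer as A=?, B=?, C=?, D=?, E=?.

A=4, B=5, C=1, D=2, E=3

E must be 3 (only option left). Remove 3 from C, D.
D must be 2 (only option left). So B can't be 2.
B's domain is down to {5}, so B = 5. Strike 5 from A.
A has just one choice, so A = 4. Strike 4 from C.
C's domain is down to {1}, so C = 1.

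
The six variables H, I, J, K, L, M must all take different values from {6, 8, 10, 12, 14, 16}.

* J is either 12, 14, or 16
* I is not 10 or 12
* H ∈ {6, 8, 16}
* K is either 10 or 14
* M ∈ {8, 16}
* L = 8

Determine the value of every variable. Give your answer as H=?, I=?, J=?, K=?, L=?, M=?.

H=6, I=14, J=12, K=10, L=8, M=16

L's domain is down to {8}, so L = 8. So H, I, M can't be 8.
That leaves M = 16. Eliminate 16 elsewhere: H, I, J.
H has just one choice, so H = 6. So I can't be 6.
I has just one choice, so I = 14. So J, K can't be 14.
J's domain is down to {12}, so J = 12.
K must be 10 (only option left).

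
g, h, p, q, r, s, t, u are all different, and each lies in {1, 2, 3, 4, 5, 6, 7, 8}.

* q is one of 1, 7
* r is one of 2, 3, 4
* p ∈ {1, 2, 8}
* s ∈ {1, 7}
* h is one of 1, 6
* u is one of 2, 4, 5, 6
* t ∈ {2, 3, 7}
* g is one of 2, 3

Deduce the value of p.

8

Among the 8 variables, 5 fits only u (and all 8 values in {1, 2, 3, 4, 5, 6, 7, 8} must be used), so u = 5.
The 7 still-open variables together cover exactly {1, 2, 3, 4, 6, 7, 8} — 7 values for 7 variables — and 4 appears only in r's list, so r = 4.
Among the 6 still-open variables, 6 fits only h (and all 6 values in {1, 2, 3, 6, 7, 8} must be used), so h = 6.
Among the 5 still-open variables, 8 fits only p (and all 5 values in {1, 2, 3, 7, 8} must be used), so p = 8.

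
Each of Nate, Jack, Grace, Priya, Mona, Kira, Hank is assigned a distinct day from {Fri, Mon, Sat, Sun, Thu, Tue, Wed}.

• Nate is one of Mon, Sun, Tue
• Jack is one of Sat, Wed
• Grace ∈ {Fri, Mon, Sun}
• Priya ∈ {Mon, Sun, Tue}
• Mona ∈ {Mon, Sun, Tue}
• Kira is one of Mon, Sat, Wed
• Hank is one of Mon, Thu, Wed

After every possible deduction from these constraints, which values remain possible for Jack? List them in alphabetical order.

The 7 variables draw from only 7 values {Fri, Mon, Sat, Sun, Thu, Tue, Wed}, so each is used; only Grace can be Fri, hence Grace = Fri.
The 6 still-open variables together cover exactly {Mon, Sat, Sun, Thu, Tue, Wed} — 6 values for 6 variables — and Thu appears only in Hank's list, so Hank = Thu.
Nate, Priya, Mona between them cover only {Mon, Sun, Tue} — a naked triple. Remove those values from Kira.
No further eliminations apply; Jack can still be any of Sat, Wed.

Sat, Wed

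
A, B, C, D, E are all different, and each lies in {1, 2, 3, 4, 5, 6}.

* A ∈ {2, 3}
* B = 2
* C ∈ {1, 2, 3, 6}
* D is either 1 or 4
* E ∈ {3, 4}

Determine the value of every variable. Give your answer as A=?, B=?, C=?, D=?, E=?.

A=3, B=2, C=6, D=1, E=4

B must be 2 (only option left). So A, C can't be 2.
A has just one choice, so A = 3. Strike 3 from C, E.
That leaves E = 4. So D can't be 4.
D's domain is down to {1}, so D = 1. Strike 1 from C.
C has just one choice, so C = 6.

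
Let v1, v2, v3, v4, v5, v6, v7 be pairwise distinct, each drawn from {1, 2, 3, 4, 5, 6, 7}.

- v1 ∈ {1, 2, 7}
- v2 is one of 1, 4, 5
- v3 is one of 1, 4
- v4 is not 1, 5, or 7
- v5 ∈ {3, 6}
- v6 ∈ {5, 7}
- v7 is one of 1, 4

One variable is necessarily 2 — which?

v3 and v7 share exactly the 2 values {1, 4}; by pigeonhole those values go to them, so strike 1, 4 from v1, v2, v4.
That leaves v2 = 5. Remove 5 from v6.
That leaves v6 = 7. Strike 7 from v1.
So 2 goes to v1.

v1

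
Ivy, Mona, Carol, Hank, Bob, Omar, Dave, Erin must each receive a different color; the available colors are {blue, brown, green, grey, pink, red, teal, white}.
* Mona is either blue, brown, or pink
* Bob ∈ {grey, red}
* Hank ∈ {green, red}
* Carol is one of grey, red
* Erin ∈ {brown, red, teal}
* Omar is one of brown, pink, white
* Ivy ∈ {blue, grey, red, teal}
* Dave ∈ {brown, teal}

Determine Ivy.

blue

The 8 variables together cover exactly {blue, brown, green, grey, pink, red, teal, white} — 8 values for 8 variables — and green appears only in Hank's list, so Hank = green.
The 7 still-open variables draw from only 7 values {blue, brown, grey, pink, red, teal, white}, so each is used; only Omar can be white, hence Omar = white.
The 6 still-open variables together cover exactly {blue, brown, grey, pink, red, teal} — 6 values for 6 variables — and pink appears only in Mona's list, so Mona = pink.
Among the 5 still-open variables, blue fits only Ivy (and all 5 values in {blue, brown, grey, red, teal} must be used), so Ivy = blue.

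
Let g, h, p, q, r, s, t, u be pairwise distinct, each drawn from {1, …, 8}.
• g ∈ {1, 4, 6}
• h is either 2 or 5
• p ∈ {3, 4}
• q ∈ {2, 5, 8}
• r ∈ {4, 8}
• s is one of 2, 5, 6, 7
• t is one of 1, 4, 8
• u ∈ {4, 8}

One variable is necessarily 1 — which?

t

The 8 variables draw from only 8 values {1, 2, 3, 4, 5, 6, 7, 8}, so each is used; only p can be 3, hence p = 3.
The 7 still-open variables draw from only 7 values {1, 2, 4, 5, 6, 7, 8}, so each is used; only s can be 7, hence s = 7.
The 6 still-open variables draw from only 6 values {1, 2, 4, 5, 6, 8}, so each is used; only g can be 6, hence g = 6.
The 5 still-open variables together cover exactly {1, 2, 4, 5, 8} — 5 values for 5 variables — and 1 appears only in t's list, so t = 1.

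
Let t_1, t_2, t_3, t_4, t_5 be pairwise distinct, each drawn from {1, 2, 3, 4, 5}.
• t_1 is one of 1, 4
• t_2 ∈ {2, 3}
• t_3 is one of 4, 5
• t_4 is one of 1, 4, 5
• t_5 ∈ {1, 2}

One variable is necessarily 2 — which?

The 5 variables together cover exactly {1, 2, 3, 4, 5} — 5 values for 5 variables — and 3 appears only in t_2's list, so t_2 = 3.
Among the 4 still-open variables, 2 fits only t_5 (and all 4 values in {1, 2, 4, 5} must be used), so t_5 = 2.

t_5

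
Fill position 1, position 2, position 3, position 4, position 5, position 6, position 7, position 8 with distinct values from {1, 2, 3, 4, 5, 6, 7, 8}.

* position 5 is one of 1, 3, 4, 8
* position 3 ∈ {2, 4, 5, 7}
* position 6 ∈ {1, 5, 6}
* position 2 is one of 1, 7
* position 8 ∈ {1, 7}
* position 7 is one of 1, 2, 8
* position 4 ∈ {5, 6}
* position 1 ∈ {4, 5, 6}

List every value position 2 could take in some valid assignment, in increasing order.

1, 7

Among the 8 variables, 3 fits only position 5 (and all 8 values in {1, 2, 3, 4, 5, 6, 7, 8} must be used), so position 5 = 3.
Among the 7 still-open variables, 8 fits only position 7 (and all 7 values in {1, 2, 4, 5, 6, 7, 8} must be used), so position 7 = 8.
The 6 still-open variables together cover exactly {1, 2, 4, 5, 6, 7} — 6 values for 6 variables — and 2 appears only in position 3's list, so position 3 = 2.
Among the 5 still-open variables, 4 fits only position 1 (and all 5 values in {1, 4, 5, 6, 7} must be used), so position 1 = 4.
position 2 and position 8 share exactly the 2 values {1, 7}; by pigeonhole those values go to them, so strike 1, 7 from position 6.
No further eliminations apply; position 2 can still be any of 1, 7.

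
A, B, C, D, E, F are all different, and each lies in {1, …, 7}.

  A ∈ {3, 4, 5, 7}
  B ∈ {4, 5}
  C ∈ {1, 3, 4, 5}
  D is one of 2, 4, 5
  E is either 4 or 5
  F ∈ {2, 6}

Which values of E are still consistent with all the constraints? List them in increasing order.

4, 5

The 2 variables B and E are confined to {4, 5}, which locks those values in; drop them from A, C, D.
D's domain is down to {2}, so D = 2. Remove 2 from F.
That leaves F = 6.
No further eliminations apply; E can still be any of 4, 5.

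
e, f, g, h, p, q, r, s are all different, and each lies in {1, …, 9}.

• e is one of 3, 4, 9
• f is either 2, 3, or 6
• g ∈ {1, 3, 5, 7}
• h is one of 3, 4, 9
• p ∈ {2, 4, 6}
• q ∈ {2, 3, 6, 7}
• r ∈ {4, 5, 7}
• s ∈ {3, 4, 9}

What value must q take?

Among the 8 variables, 1 fits only g (and all 8 values in {1, 2, 3, 4, 5, 6, 7, 9} must be used), so g = 1.
The 7 still-open variables together cover exactly {2, 3, 4, 5, 6, 7, 9} — 7 values for 7 variables — and 5 appears only in r's list, so r = 5.
The 6 still-open variables draw from only 6 values {2, 3, 4, 6, 7, 9}, so each is used; only q can be 7, hence q = 7.

7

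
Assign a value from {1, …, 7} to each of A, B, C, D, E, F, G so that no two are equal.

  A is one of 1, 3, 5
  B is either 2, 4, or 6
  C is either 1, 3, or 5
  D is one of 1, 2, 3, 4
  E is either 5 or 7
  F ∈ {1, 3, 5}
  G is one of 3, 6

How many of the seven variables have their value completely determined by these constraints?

2

Among the 7 variables, 7 fits only E (and all 7 values in {1, 2, 3, 4, 5, 6, 7} must be used), so E = 7.
A, C, F share exactly the 3 values {1, 3, 5}; by pigeonhole those values go to them, so strike 1, 3, 5 from D, G.
G has just one choice, so G = 6. Eliminate 6 elsewhere: B.
Determined: E=7, G=6. The other variables each still have more than one consistent value. That makes 2.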